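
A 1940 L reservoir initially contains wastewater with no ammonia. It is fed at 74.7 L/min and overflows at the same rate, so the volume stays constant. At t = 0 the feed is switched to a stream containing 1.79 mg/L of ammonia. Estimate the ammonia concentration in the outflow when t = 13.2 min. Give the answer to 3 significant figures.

Unsteady species balance (constant V, well mixed): V dC/dt = Q(C_in − C).
So dC/dt = (C_in − C)/τ with τ = V/Q = 1940/74.7 = 25.971 min.
This is linear first-order; C(t) = C_in + (C₀ − C_in) e^(−t/τ).
C(13.2) = 1.79 + (0 − 1.79)·e^(−13.2/25.971) = 1.79 + (-1.7900)·0.60154 = 0.71325 mg/L.

0.713 mg/L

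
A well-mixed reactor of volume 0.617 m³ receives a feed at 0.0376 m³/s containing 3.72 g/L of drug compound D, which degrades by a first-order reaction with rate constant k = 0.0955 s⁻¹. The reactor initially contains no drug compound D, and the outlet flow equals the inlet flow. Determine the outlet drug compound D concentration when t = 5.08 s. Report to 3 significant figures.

Species balance: V dC/dt = Q C_in − Q C − k V C.
dC/dt = (Q/V) C_in − (Q/V + k) C; effective rate a = Q/V + k = 0.060940 + 0.0955 = 0.15644 s⁻¹.
C_ss = Q C_in/(Q + kV) = 1.4491 g/L; C(t) = C_ss + (C₀ − C_ss) e^(−a t).
C(5.08) = 1.4491 + (-1.4491)·e^(−0.15644·5.08) = 1.4491 + (-1.4491)·0.45171 = 0.79453 g/L.

0.795 g/L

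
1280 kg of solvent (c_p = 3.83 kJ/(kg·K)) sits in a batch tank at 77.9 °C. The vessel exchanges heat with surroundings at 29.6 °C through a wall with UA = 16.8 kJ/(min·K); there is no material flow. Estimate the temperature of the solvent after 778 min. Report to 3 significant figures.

33.0 °C

M c_p dT/dt = −UA(T − T_amb).
dT/dt = (T_ss − T)/τ with T_ss = T_amb = 29.600 °C, τ = M c_p/UA = 1280·3.83/16.8 = 291.81 min.
This is linear first-order; T(t) = T_ss + (T₀ − T_ss) e^(−t/τ).
T(778) = 29.600 + (48.300)·0.069521 = 32.958 °C.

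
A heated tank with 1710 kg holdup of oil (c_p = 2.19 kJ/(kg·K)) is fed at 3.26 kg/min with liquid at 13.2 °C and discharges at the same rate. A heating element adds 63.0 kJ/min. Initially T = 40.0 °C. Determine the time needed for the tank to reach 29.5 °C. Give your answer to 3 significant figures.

M c_p dT/dt = ṁ c_p (T_in − T) + Q̇.
τ = M/ṁ = 524.54 min; T_ss = T_in + Q̇/(ṁ c_p) = 22.024 °C.
T(t) = T_ss + (T₀ − T_ss) e^(−t/τ). Set T = 29.5:
e^(−t/τ) = (29.5 − 22.024)/(40.0 − 22.024) = 0.41588
t = −524.54 · ln(0.41588) = 460.21 min.

460 min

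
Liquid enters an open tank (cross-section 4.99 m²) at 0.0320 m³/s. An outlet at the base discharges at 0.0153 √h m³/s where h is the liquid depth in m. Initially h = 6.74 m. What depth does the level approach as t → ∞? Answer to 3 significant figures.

4.37 m

Mass balance (ρ constant): A dh/dt = Q_in − 0.0153 √h. At steady state dh/dt = 0:
Q_in = 0.0153 √h_ss ⇒ √h_ss = 0.0320/0.0153 = 2.0915.
h_ss = 2.0915² = 4.3744 m. (Since h₀ = 6.74 m > h_ss, the level will fall toward this value.)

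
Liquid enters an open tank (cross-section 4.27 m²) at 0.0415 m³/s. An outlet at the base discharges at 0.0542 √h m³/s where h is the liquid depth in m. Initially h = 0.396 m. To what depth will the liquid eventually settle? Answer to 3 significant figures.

Accumulation of liquid (constant cross-section A): A dh/dt = Q_in − 0.0542 √h. At steady state dh/dt = 0:
Q_in = 0.0542 √h_ss ⇒ √h_ss = 0.0415/0.0542 = 0.76568.
h_ss = 0.76568² = 0.58627 m. (Since h₀ = 0.396 m < h_ss, the level will rise toward this value.)

0.586 m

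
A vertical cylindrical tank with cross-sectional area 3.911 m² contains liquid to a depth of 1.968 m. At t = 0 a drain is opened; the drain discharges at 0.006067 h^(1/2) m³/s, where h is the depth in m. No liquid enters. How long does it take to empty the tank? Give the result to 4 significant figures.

1809 s

A dh/dt = −Q_out = −0.006067 √h.
∫ h^(−1/2) dh = −(0.006067/A) ∫ dt, giving 2√h = 2√h₀ − (0.006067/A) t.
Tank is empty when √h = 0: t_empty = 2A√h₀/0.006067.
t_empty = 2·3.911·√1.968/0.006067 = 7.82200·1.40285/0.006067 = 1808.66 s.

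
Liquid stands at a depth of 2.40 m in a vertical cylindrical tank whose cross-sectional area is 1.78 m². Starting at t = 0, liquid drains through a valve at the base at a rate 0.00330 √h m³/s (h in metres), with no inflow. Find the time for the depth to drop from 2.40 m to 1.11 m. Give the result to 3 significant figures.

535 s

A dh/dt = −Q_out = −0.00330 √h.
This is separable: 2 d(√h)/dt = −0.00330/A, so √h = √h₀ − (0.00330/(2A)) t.
t = 2A(√h₀ − √h)/0.00330 = 2·1.78·(√2.40 − √1.11)/0.00330
  = 3.5600 × (1.5492 − 1.0536) / 0.00330 = 534.68 s.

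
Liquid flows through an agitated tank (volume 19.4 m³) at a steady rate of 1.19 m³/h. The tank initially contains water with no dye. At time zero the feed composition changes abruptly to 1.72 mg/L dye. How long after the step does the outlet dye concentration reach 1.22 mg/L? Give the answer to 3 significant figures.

20.1 h

Species balance: V dC/dt = Q(C_in − C) ⇒ τ = V/Q = 16.303 h.
C(t) = C_in + (C₀ − C_in) e^(−t/τ). Set C = 1.22 and solve for t:
e^(−t/τ) = (C − C_in)/(C₀ − C_in) = (1.22 − 1.72)/(0 − 1.72) = 0.29070
t = −τ ln(…) = 16.303 × 1.2355 = 20.141 h.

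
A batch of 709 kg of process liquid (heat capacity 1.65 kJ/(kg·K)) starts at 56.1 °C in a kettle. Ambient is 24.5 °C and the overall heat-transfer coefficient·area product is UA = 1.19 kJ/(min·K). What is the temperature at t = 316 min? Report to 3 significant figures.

47.4 °C

M c_p dT/dt = −UA(T − T_amb).
dT/dt = (T_ss − T)/τ with T_ss = T_amb = 24.500 °C, τ = M c_p/UA = 709·1.65/1.19 = 983.07 min.
This is linear first-order; T(t) = T_ss + (T₀ − T_ss) e^(−t/τ).
T(316) = 24.500 + (31.600)·0.72510 = 47.413 °C.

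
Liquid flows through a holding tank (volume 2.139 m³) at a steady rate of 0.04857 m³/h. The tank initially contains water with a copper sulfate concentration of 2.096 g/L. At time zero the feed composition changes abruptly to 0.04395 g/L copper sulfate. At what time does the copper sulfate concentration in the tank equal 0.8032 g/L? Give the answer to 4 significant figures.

43.79 h

Accumulation = in − out for the solute gives V dC/dt = Q(C_in − C), so τ = V/Q = 44.0395 h.
C(t) = C_in + (C₀ − C_in) e^(−t/τ). Set C = 0.8032 and solve for t:
e^(−t/τ) = (C − C_in)/(C₀ − C_in) = (0.8032 − 0.04395)/(2.096 − 0.04395) = 0.369996
t = −τ ln(…) = 44.0395 × 0.994263 = 43.7869 h.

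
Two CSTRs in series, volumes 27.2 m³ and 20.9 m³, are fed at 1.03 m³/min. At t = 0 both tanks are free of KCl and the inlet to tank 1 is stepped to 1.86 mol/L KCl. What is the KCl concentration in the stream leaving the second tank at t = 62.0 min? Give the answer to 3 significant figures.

1.38 mol/L

Time constants: τᵢ = Vᵢ/Q for each well-mixed tank.
τ₁ = 27.2/1.03 = 26.408 min; τ₂ = 20.9/1.03 = 20.291 min.
Solving the cascade with C₁(0)=C₂(0)=0 gives C₂(t) = C_in[1 − (τ₁ e^(−t/τ₁) − τ₂ e^(−t/τ₂))/(τ₁ − τ₂)].
At t = 62.0: e^(−t/τ₁) = 0.095580, e^(−t/τ₂) = 0.047099.
C₂ = 1.86·[1 − (26.408·0.095580 − 20.291·0.047099)/(6.1165)] = 1.86·0.74359 = 1.3831 mol/L.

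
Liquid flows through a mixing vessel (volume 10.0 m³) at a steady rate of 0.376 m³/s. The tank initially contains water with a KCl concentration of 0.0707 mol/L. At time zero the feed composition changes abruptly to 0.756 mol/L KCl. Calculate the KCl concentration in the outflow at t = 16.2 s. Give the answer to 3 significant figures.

Species balance on the tank: V dC/dt = Q(C_in − C).
Time constant τ = V/Q = 10.0/0.376 = 26.596 s.
Integrating: C(t) = C_in + (C₀ − C_in) e^(−t/τ).
C(16.2) = 0.756 + (0.0707 − 0.756)·e^(−16.2/26.596) = 0.756 + (-0.68530)·0.54383 = 0.38331 mol/L.

0.383 mol/L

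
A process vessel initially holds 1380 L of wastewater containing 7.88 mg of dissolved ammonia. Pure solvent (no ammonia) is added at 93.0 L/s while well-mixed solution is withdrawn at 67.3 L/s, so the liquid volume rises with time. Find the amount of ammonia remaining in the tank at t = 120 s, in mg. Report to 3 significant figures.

0.364 mg

Let m(t) be the amount of ammonia. Volume: V(t) = V₀ + (Q_in − Q_out) t = 1380 + 25.700 t; V(120) = 4464.0 L.
No ammonia enters, so dm/dt = −Q_out · (m/V).
dm/m = −Q_out dt/(V₀ + 25.700 t); integrating gives ln(m/m₀) = −(Q_out/(Q_in−Q_out)) ln(V/V₀).
m = m₀ (V₀/V)^(Q_out/(Q_in−Q_out)) = 7.88 × (1380/4464.0)^(2.6187) = 0.36426 mg.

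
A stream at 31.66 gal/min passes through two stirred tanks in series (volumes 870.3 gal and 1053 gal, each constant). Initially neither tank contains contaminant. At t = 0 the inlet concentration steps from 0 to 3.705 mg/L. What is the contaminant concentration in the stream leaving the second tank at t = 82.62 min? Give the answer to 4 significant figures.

2.798 mg/L

Time constants: τᵢ = Vᵢ/Q for each well-mixed tank.
τ₁ = 870.3/31.66 = 27.4889 min; τ₂ = 1053/31.66 = 33.2596 min.
Tank 1: C₁ = C_in(1 − e^(−t/τ₁)). Tank 2 (τ₁ ≠ τ₂): C₂ = C_in[1 − (τ₁ e^(−t/τ₁) − τ₂ e^(−t/τ₂))/(τ₁ − τ₂)].
At t = 82.62: e^(−t/τ₁) = 0.0495104, e^(−t/τ₂) = 0.0834012.
C₂ = 3.705·[1 − (27.4889·0.0495104 − 33.2596·0.0834012)/(-5.77069)] = 3.705·0.755158 = 2.79786 mg/L.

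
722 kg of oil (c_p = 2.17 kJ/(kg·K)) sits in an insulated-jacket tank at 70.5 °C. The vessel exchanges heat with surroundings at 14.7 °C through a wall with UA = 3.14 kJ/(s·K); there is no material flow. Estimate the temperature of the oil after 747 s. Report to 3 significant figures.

27.2 °C

Energy balance: M c_p dT/dt = −UA(T − T_amb).
dT/dt = (T_ss − T)/τ with T_ss = T_amb = 14.700 °C, τ = M c_p/UA = 722·2.17/3.14 = 498.96 s.
Solution: T(t) = T_ss + (T₀ − T_ss) e^(−t/τ).
T(747) = 14.700 + (55.800)·0.22378 = 27.187 °C.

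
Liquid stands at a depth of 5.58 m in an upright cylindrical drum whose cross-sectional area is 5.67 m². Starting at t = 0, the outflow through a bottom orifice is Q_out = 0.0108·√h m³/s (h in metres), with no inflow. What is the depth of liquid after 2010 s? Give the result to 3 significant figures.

A dh/dt = −Q_out = −0.0108 √h.
Separate and integrate: 2(√h − √h₀) = −(0.0108/A) t.
√h = √5.58 − 0.0108·2010/(2·5.67) = 2.3622 − 1.9143 = 0.44792.
h = 0.44792² = 0.20063 m.

0.201 m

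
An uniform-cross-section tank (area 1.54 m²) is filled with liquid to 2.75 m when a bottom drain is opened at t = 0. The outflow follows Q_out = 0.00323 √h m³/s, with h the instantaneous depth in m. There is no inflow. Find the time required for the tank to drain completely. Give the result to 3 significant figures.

1580 s

A dh/dt = −Q_out = −0.00323 √h.
This is separable: 2 d(√h)/dt = −0.00323/A, so √h = √h₀ − (0.00323/(2A)) t.
Tank is empty when √h = 0: t_empty = 2A√h₀/0.00323.
t_empty = 2·1.54·√2.75/0.00323 = 3.0800·1.6583/0.00323 = 1581.3 s.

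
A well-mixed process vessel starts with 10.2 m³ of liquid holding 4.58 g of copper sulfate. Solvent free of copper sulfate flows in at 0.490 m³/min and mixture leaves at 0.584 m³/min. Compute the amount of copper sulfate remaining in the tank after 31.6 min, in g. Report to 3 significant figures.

Let m(t) be the amount of copper sulfate. Volume: V(t) = V₀ + (Q_in − Q_out) t = 10.2 − 0.094000 t; V(31.6) = 7.2296 m³.
No copper sulfate enters, so dm/dt = −Q_out · (m/V).
Separate: dm/m = −Q_out dt/V(t) ⇒ ln(m/m₀) = −(Q_out/(Q_in−Q_out)) ln(V/V₀).
m = m₀ (V₀/V)^(Q_out/(Q_in−Q_out)) = 4.58 × (10.2/7.2296)^(-6.2128) = 0.53969 g.

0.540 g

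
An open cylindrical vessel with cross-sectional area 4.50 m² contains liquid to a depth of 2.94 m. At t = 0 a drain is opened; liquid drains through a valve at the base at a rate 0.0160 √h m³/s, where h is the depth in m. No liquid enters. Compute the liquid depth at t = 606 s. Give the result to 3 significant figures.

0.406 m

With no inflow, A dh/dt = −0.0160 √h.
This is separable: 2 d(√h)/dt = −0.0160/A, so √h = √h₀ − (0.0160/(2A)) t.
√h = √2.94 − 0.0160·606/(2·4.50) = 1.7146 − 1.0773 = 0.63731.
h = 0.63731² = 0.40616 m.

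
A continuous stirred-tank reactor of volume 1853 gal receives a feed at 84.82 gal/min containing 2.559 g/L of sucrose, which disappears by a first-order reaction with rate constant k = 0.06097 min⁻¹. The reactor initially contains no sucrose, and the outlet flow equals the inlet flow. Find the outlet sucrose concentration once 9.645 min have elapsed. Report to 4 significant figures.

V dC/dt = Q(C_in − C) − k V C.
dC/dt = (Q/V) C_in − (Q/V + k) C; effective rate a = Q/V + k = 0.0457744 + 0.06097 = 0.106744 min⁻¹.
C_ss = Q C_in/(Q + kV) = 1.09736 g/L; C(t) = C_ss + (C₀ − C_ss) e^(−a t).
C(9.645) = 1.09736 + (-1.09736)·e^(−0.106744·9.645) = 1.09736 + (-1.09736)·0.357168 = 0.705417 g/L.

0.7054 g/L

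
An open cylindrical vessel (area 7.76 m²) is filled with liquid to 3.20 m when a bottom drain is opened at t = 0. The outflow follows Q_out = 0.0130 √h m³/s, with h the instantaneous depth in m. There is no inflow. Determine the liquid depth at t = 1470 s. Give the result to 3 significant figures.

Accumulation of liquid (constant cross-section A): A dh/dt = −0.0130 √h.
Separate and integrate: 2(√h − √h₀) = −(0.0130/A) t.
√h = √3.20 − 0.0130·1470/(2·7.76) = 1.7889 − 1.2313 = 0.55754.
h = 0.55754² = 0.31085 m.

0.311 m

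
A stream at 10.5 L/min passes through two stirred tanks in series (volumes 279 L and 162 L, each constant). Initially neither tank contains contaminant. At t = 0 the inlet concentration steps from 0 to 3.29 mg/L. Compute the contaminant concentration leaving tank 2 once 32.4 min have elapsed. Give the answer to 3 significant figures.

Each tank obeys Vᵢ dCᵢ/dt = Q(Cᵢ₋₁ − Cᵢ), so τᵢ = Vᵢ/Q.
τ₁ = 279/10.5 = 26.571 min; τ₂ = 162/10.5 = 15.429 min.
Solving the cascade with C₁(0)=C₂(0)=0 gives C₂(t) = C_in[1 − (τ₁ e^(−t/τ₁) − τ₂ e^(−t/τ₂))/(τ₁ − τ₂)].
At t = 32.4: e^(−t/τ₁) = 0.29542, e^(−t/τ₂) = 0.12246.
C₂ = 3.29·[1 − (26.571·0.29542 − 15.429·0.12246)/(11.143)] = 3.29·0.46509 = 1.5301 mg/L.

1.53 mg/L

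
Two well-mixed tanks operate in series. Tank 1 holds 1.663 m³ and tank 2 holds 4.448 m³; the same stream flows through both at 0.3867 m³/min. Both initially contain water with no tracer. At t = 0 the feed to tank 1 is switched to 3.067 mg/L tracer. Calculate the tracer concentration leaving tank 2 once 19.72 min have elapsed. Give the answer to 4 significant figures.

Each tank obeys Vᵢ dCᵢ/dt = Q(Cᵢ₋₁ − Cᵢ), so τᵢ = Vᵢ/Q.
τ₁ = 1.663/0.3867 = 4.30049 min; τ₂ = 4.448/0.3867 = 11.5025 min.
Solving the cascade with C₁(0)=C₂(0)=0 gives C₂(t) = C_in[1 − (τ₁ e^(−t/τ₁) − τ₂ e^(−t/τ₂))/(τ₁ − τ₂)].
At t = 19.72: e^(−t/τ₁) = 0.0101984, e^(−t/τ₂) = 0.180069.
C₂ = 3.067·[1 − (4.30049·0.0101984 − 11.5025·0.180069)/(-7.20197)] = 3.067·0.718497 = 2.20363 mg/L.

2.204 mg/L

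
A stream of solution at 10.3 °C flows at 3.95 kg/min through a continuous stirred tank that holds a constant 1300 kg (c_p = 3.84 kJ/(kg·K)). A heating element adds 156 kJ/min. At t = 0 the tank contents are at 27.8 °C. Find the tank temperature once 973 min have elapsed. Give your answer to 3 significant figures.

Heat balance on the well-mixed liquid: M c_p dT/dt = ṁ c_p (T_in − T) + 156.
τ = M/ṁ = 329.11 min; T_ss = T_in + Q̇/(ṁ c_p) = 10.3 + 156/(3.95·3.84) = 20.585 °C.
T approaches T_ss exponentially: T(t) = T_ss + (T₀ − T_ss) e^(−t/τ).
T(973) = 20.585 + (7.2152)·e^(−973/329.11) = 20.585 + (7.2152)·0.052005 = 20.960 °C.

21.0 °C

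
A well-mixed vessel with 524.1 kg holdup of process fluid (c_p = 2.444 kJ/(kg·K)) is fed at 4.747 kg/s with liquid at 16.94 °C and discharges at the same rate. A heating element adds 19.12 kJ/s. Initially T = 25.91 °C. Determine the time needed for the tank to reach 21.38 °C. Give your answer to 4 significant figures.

M c_p dT/dt = ṁ c_p (T_in − T) + Q̇.
τ = M/ṁ = 110.407 s; T_ss = T_in + Q̇/(ṁ c_p) = 18.5880 °C.
T(t) = T_ss + (T₀ − T_ss) e^(−t/τ). Set T = 21.38:
e^(−t/τ) = (21.38 − 18.5880)/(25.91 − 18.5880) = 0.381313
t = −110.407 · ln(0.381313) = 106.447 s.

106.4 s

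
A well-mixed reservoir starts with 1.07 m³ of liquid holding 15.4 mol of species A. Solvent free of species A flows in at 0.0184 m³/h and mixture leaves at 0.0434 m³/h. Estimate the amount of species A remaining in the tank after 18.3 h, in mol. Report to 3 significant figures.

5.85 mol

Let m(t) be the amount of species A. Volume: V(t) = V₀ + (Q_in − Q_out) t = 1.07 − 0.025000 t; V(18.3) = 0.61250 m³.
Species balance (pure solvent in): dm/dt = −Q_out · m/V(t).
dm/m = −Q_out dt/(V₀ − 0.025000 t); integrating gives ln(m/m₀) = −(Q_out/(Q_in−Q_out)) ln(V/V₀).
m = m₀ (V₀/V)^(Q_out/(Q_in−Q_out)) = 15.4 × (1.07/0.61250)^(-1.7360) = 5.8469 mol.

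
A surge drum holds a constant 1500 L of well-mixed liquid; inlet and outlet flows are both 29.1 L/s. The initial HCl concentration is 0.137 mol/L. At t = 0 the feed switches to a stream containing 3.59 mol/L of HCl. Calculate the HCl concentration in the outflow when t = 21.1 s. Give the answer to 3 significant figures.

Unsteady species balance (constant V, well mixed): V dC/dt = Q(C_in − C).
Time constant τ = V/Q = 1500/29.1 = 51.546 s.
Solution: C(t) = C_in + (C₀ − C_in) e^(−t/τ).
C(21.1) = 3.59 + (0.137 − 3.59)·e^(−21.1/51.546) = 3.59 + (-3.4530)·0.66409 = 1.2969 mol/L.

1.30 mol/L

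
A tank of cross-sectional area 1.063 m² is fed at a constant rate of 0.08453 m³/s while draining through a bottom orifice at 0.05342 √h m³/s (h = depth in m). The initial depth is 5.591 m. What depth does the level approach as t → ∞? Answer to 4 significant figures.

2.504 m

A dh/dt = Q_in − 0.05342 √h. Steady state requires inflow = outflow:
Q_in = 0.05342 √h_ss ⇒ √h_ss = 0.08453/0.05342 = 1.58237.
h_ss = 1.58237² = 2.50388 m. (Since h₀ = 5.591 m > h_ss, the level will fall toward this value.)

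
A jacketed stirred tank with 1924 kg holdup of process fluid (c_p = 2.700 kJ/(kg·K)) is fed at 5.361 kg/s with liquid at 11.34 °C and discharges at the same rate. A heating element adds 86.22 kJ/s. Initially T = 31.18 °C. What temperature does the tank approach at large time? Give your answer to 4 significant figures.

M c_p dT/dt = ṁ c_p (T_in − T) + Q̇.
At steady state dT/dt = 0 ⇒ T_ss = T_in + Q̇/(ṁ c_p) = 11.34 + 86.22/(5.361·2.700) = 17.2966 °C.

17.30 °C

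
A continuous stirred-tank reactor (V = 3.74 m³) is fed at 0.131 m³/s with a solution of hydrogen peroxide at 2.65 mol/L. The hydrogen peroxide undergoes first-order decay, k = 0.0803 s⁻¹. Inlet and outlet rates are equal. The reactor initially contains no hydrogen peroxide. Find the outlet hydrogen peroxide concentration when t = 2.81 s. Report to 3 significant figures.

Species balance: V dC/dt = Q C_in − Q C − k V C.
This is linear with rate a = Q/V + k = 0.11533 s⁻¹.
C_ss = Q C_in/(Q + kV) = 0.80485 mol/L; C(t) = C_ss + (C₀ − C_ss) e^(−a t).
C(2.81) = 0.80485 + (-0.80485)·e^(−0.11533·2.81) = 0.80485 + (-0.80485)·0.72320 = 0.22278 mol/L.

0.223 mol/L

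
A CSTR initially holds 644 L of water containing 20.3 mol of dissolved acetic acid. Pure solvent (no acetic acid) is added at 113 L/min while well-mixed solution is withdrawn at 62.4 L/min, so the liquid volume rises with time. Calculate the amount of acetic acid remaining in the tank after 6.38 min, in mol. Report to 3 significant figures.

Let m(t) be the amount of acetic acid. Volume: V(t) = V₀ + (Q_in − Q_out) t = 644 + 50.600 t; V(6.38) = 966.83 L.
Solute balance: dm/dt = 0 − Q_out C = −Q_out m/V(t).
Separate: dm/m = −Q_out dt/V(t) ⇒ ln(m/m₀) = −(Q_out/(Q_in−Q_out)) ln(V/V₀).
m = m₀ (V₀/V)^(Q_out/(Q_in−Q_out)) = 20.3 × (644/966.83)^(1.2332) = 12.299 mol.

12.3 mol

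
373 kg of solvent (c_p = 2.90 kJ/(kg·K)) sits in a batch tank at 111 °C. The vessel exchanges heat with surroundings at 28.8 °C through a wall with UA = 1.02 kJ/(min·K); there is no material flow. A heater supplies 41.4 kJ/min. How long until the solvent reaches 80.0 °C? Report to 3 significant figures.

1450 min

Lumped-capacitance energy balance: M c_p dT/dt = UA(T_amb − T) + Q̇.
τ = M c_p/UA = 1060.5 min; T_ss = T_amb + Q̇/UA = 28.8 + 41.4/1.02 = 69.388 °C.
T(t) = T_ss + (T₀ − T_ss)e^(−t/τ); set T = 80.0:
t = −τ ln[(T − T_ss)/(T₀ − T_ss)] = −1060.5 · ln(0.25502) = 1449.1 min.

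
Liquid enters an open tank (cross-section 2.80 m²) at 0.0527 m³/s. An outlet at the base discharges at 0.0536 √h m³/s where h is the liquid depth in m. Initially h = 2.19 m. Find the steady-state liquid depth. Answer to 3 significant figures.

0.967 m

A dh/dt = Q_in − 0.0536 √h. Steady state requires inflow = outflow:
Q_in = 0.0536 √h_ss ⇒ √h_ss = 0.0527/0.0536 = 0.98321.
h_ss = 0.98321² = 0.96670 m. (Since h₀ = 2.19 m > h_ss, the level will fall toward this value.)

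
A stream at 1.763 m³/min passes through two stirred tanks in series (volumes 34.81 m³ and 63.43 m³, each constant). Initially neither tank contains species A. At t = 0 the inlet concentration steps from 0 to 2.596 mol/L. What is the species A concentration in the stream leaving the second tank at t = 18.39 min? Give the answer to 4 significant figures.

Each tank obeys Vᵢ dCᵢ/dt = Q(Cᵢ₋₁ − Cᵢ), so τᵢ = Vᵢ/Q.
τ₁ = 34.81/1.763 = 19.7448 min; τ₂ = 63.43/1.763 = 35.9784 min.
Tank 1: C₁ = C_in(1 − e^(−t/τ₁)). Tank 2 (τ₁ ≠ τ₂): C₂ = C_in[1 − (τ₁ e^(−t/τ₁) − τ₂ e^(−t/τ₂))/(τ₁ − τ₂)].
At t = 18.39: e^(−t/τ₁) = 0.394007, e^(−t/τ₂) = 0.599812.
C₂ = 2.596·[1 − (19.7448·0.394007 − 35.9784·0.599812)/(-16.2337)] = 2.596·0.149871 = 0.389066 mol/L.

0.3891 mol/L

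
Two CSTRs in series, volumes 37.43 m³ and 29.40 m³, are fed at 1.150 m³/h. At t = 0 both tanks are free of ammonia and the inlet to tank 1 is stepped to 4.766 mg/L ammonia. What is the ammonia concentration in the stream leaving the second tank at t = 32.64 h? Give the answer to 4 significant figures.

1.484 mg/L

Time constants: τᵢ = Vᵢ/Q for each well-mixed tank.
τ₁ = 37.43/1.150 = 32.5478 h; τ₂ = 29.40/1.150 = 25.5652 h.
Tank 1: C₁ = C_in(1 − e^(−t/τ₁)). Tank 2 (τ₁ ≠ τ₂): C₂ = C_in[1 − (τ₁ e^(−t/τ₁) − τ₂ e^(−t/τ₂))/(τ₁ − τ₂)].
At t = 32.64: e^(−t/τ₁) = 0.366839, e^(−t/τ₂) = 0.278947.
C₂ = 4.766·[1 − (32.5478·0.366839 − 25.5652·0.278947)/(6.98261)] = 4.766·0.311363 = 1.48396 mg/L.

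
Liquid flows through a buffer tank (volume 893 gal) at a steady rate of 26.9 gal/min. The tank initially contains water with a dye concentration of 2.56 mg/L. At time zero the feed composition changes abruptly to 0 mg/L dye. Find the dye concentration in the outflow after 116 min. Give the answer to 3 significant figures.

Unsteady species balance (constant V, well mixed): V dC/dt = Q(C_in − C).
So dC/dt = (C_in − C)/τ with τ = V/Q = 893/26.9 = 33.197 min.
This is linear first-order; C(t) = C_in + (C₀ − C_in) e^(−t/τ).
C(116) = 0 + (2.56 − 0)·e^(−116/33.197) = 0 + (2.5600)·0.030370 = 0.077748 mg/L.

0.0777 mg/L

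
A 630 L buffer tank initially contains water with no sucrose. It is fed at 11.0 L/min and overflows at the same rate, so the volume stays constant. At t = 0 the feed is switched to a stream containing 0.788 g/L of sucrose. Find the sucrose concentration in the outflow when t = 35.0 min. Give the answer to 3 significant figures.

Transient balance on the dissolved component: V dC/dt = Q(C_in − C).
Rewrite as dC/dt + C/τ = C_in/τ, τ = V/Q = 57.273 min.
Integrating: C(t) = C_in + (C₀ − C_in) e^(−t/τ).
C(35.0) = 0.788 + (0 − 0.788)·e^(−35.0/57.273) = 0.788 + (-0.78800)·0.54275 = 0.36031 g/L.

0.360 g/L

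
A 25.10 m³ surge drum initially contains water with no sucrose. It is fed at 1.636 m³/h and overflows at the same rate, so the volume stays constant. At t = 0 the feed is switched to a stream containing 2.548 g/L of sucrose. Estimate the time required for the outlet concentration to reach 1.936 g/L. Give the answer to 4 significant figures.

21.88 h

Species balance on the tank: V dC/dt = Q(C_in − C), so τ = V/Q = 15.3423 h.
C(t) = C_in + (C₀ − C_in) e^(−t/τ). Set C = 1.936 and solve for t:
e^(−t/τ) = (C − C_in)/(C₀ − C_in) = (1.936 − 2.548)/(0 − 2.548) = 0.240188
t = −τ ln(…) = 15.3423 × 1.42633 = 21.8832 h.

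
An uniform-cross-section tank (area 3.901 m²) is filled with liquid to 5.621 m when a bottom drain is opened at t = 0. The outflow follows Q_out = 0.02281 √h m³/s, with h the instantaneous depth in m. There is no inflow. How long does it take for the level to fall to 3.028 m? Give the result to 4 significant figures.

A dh/dt = −Q_out = −0.02281 √h.
Separate and integrate: 2(√h − √h₀) = −(0.02281/A) t.
t = 2A(√h₀ − √h)/0.02281 = 2·3.901·(√5.621 − √3.028)/0.02281
  = 7.80200 × (2.37086 − 1.74011) / 0.02281 = 215.744 s.

215.7 s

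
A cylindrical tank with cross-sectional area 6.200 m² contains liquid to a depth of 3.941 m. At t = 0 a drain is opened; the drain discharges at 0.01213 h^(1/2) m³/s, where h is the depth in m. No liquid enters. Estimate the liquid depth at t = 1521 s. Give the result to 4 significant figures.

Accumulation of liquid (constant cross-section A): A dh/dt = −0.01213 √h.
∫ h^(−1/2) dh = −(0.01213/A) ∫ dt, giving 2√h = 2√h₀ − (0.01213/A) t.
√h = √3.941 − 0.01213·1521/(2·6.200) = 1.98520 − 1.48788 = 0.497314.
h = 0.497314² = 0.247321 m.

0.2473 m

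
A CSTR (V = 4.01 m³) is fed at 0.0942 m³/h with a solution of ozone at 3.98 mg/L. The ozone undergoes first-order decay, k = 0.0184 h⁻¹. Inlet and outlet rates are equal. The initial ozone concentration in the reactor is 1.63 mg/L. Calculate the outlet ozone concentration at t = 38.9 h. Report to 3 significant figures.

Accumulation = in − out − consumed: V dC/dt = Q C_in − Q C − k V C.
This is linear with rate a = Q/V + k = 0.041891 h⁻¹.
C_ss = Q C_in/(Q + kV) = 2.2319 mg/L; C(t) = C_ss + (C₀ − C_ss) e^(−a t).
C(38.9) = 2.2319 + (-0.60186)·e^(−0.041891·38.9) = 2.2319 + (-0.60186)·0.19601 = 2.1139 mg/L.

2.11 mg/L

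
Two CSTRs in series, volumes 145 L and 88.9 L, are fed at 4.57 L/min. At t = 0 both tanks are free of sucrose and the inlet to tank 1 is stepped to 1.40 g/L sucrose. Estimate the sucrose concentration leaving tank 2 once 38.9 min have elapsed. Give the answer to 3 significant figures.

0.638 g/L

Species balance on tank i: dCᵢ/dt = (Cᵢ₋₁ − Cᵢ)/τᵢ with τᵢ = Vᵢ/Q.
τ₁ = 145/4.57 = 31.729 min; τ₂ = 88.9/4.57 = 19.453 min.
Tank 1: C₁ = C_in(1 − e^(−t/τ₁)). Tank 2 (τ₁ ≠ τ₂): C₂ = C_in[1 − (τ₁ e^(−t/τ₁) − τ₂ e^(−t/τ₂))/(τ₁ − τ₂)].
At t = 38.9: e^(−t/τ₁) = 0.29346, e^(−t/τ₂) = 0.13538.
C₂ = 1.40·[1 − (31.729·0.29346 − 19.453·0.13538)/(12.276)] = 1.40·0.45603 = 0.63845 g/L.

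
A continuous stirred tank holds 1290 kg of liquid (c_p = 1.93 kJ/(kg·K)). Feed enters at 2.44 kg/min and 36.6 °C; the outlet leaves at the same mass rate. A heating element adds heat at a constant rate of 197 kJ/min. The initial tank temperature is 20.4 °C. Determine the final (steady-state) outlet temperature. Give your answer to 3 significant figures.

78.4 °C

M c_p dT/dt = ṁ c_p (T_in − T) + Q̇.
At steady state dT/dt = 0 ⇒ T_ss = T_in + Q̇/(ṁ c_p) = 36.6 + 197/(2.44·1.93) = 78.433 °C.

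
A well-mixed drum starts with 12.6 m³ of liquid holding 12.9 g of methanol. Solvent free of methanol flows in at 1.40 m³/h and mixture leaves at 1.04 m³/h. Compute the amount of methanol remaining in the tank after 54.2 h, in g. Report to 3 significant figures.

Let m(t) be the amount of methanol. Volume: V(t) = V₀ + (Q_in − Q_out) t = 12.6 + 0.36000 t; V(54.2) = 32.112 m³.
Solute balance: dm/dt = 0 − Q_out C = −Q_out m/V(t).
Separate: dm/m = −Q_out dt/V(t) ⇒ ln(m/m₀) = −(Q_out/(Q_in−Q_out)) ln(V/V₀).
m = m₀ (V₀/V)^(Q_out/(Q_in−Q_out)) = 12.9 × (12.6/32.112)^(2.8889) = 0.86466 g.

0.865 g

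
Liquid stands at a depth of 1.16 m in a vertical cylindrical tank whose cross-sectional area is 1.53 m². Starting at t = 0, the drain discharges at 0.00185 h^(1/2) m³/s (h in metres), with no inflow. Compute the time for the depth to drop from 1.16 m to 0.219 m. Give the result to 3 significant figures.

With no inflow, A dh/dt = −0.00185 √h.
This is separable: 2 d(√h)/dt = −0.00185/A, so √h = √h₀ − (0.00185/(2A)) t.
t = 2A(√h₀ − √h)/0.00185 = 2·1.53·(√1.16 − √0.219)/0.00185
  = 3.0600 × (1.0770 − 0.46797) / 0.00185 = 1007.4 s.

1010 s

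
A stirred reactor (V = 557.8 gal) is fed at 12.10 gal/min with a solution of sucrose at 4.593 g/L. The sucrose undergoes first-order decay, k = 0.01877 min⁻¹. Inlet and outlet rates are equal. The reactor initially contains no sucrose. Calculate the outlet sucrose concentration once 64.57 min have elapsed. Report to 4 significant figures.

Species balance: V dC/dt = Q C_in − Q C − k V C.
This is linear with rate a = Q/V + k = 0.0404624 min⁻¹.
C_ss = Q C_in/(Q + kV) = 2.46236 g/L; C(t) = C_ss + (C₀ − C_ss) e^(−a t).
C(64.57) = 2.46236 + (-2.46236)·e^(−0.0404624·64.57) = 2.46236 + (-2.46236)·0.0733396 = 2.28177 g/L.

2.282 g/L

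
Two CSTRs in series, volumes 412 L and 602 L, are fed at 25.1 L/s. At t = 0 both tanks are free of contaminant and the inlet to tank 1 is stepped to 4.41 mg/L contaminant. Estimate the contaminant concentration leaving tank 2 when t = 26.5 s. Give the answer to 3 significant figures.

Each tank obeys Vᵢ dCᵢ/dt = Q(Cᵢ₋₁ − Cᵢ), so τᵢ = Vᵢ/Q.
τ₁ = 412/25.1 = 16.414 s; τ₂ = 602/25.1 = 23.984 s.
Solving the cascade with C₁(0)=C₂(0)=0 gives C₂(t) = C_in[1 − (τ₁ e^(−t/τ₁) − τ₂ e^(−t/τ₂))/(τ₁ − τ₂)].
At t = 26.5: e^(−t/τ₁) = 0.19900, e^(−t/τ₂) = 0.33124.
C₂ = 4.41·[1 − (16.414·0.19900 − 23.984·0.33124)/(-7.5697)] = 4.41·0.38200 = 1.6846 mg/L.

1.68 mg/L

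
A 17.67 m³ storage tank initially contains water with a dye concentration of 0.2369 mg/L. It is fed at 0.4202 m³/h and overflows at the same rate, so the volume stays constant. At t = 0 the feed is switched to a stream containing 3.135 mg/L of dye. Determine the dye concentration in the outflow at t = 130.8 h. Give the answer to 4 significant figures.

3.006 mg/L

Unsteady species balance (constant V, well mixed): V dC/dt = Q(C_in − C).
Time constant τ = V/Q = 17.67/0.4202 = 42.0514 h.
Integrating: C(t) = C_in + (C₀ − C_in) e^(−t/τ).
C(130.8) = 3.135 + (0.2369 − 3.135)·e^(−130.8/42.0514) = 3.135 + (-2.89810)·0.0445796 = 3.00580 mg/L.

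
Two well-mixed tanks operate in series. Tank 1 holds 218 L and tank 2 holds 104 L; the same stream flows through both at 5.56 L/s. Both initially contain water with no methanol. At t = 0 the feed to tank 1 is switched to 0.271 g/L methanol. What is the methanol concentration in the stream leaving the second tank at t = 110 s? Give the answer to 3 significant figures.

Each tank obeys Vᵢ dCᵢ/dt = Q(Cᵢ₋₁ − Cᵢ), so τᵢ = Vᵢ/Q.
τ₁ = 218/5.56 = 39.209 s; τ₂ = 104/5.56 = 18.705 s.
Tank 1: C₁ = C_in(1 − e^(−t/τ₁)). Tank 2 (τ₁ ≠ τ₂): C₂ = C_in[1 − (τ₁ e^(−t/τ₁) − τ₂ e^(−t/τ₂))/(τ₁ − τ₂)].
At t = 110: e^(−t/τ₁) = 0.060476, e^(−t/τ₂) = 0.0027926.
C₂ = 0.271·[1 − (39.209·0.060476 − 18.705·0.0027926)/(20.504)] = 0.271·0.88690 = 0.24035 g/L.

0.240 g/L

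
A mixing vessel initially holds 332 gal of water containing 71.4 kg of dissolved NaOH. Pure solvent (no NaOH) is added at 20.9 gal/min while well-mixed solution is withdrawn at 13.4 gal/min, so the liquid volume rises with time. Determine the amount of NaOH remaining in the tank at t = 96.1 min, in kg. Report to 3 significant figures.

9.08 kg

Total volume: dV/dt = Q_in − Q_out = 7.5000 gal/min, so V(t) = 332 + 7.5000 t and V(96.1) = 1052.7 gal.
No NaOH enters, so dm/dt = −Q_out · (m/V).
Separate: dm/m = −Q_out dt/V(t) ⇒ ln(m/m₀) = −(Q_out/(Q_in−Q_out)) ln(V/V₀).
m = m₀ (V₀/V)^(Q_out/(Q_in−Q_out)) = 71.4 × (332/1052.7)^(1.7867) = 9.0833 kg.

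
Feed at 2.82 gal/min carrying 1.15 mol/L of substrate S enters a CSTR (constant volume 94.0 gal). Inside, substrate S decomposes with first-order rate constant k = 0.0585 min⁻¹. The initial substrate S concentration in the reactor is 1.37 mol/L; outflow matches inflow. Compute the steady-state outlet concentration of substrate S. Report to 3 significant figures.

0.390 mol/L

Species balance: V dC/dt = Q C_in − Q C − k V C.
Steady state (dC/dt = 0): C_ss = Q C_in/(Q + kV) = C_in/(1 + kV/Q).
C_ss = 2.82·1.15/(2.82 + 0.0585·94.0) = 3.2430/8.3190 = 0.38983 mol/L.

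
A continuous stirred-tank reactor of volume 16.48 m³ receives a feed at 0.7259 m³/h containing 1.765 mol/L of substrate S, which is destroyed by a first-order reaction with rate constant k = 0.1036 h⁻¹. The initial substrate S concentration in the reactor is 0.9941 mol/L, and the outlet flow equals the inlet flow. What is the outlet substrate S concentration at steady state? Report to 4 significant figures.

0.5265 mol/L

V dC/dt = Q(C_in − C) − k V C.
At steady state: 0 = Q C_in − (Q + kV) C_ss, so C_ss = Q C_in/(Q + kV).
C_ss = 0.7259·1.765/(0.7259 + 0.1036·16.48) = 1.28121/2.43323 = 0.526549 mol/L.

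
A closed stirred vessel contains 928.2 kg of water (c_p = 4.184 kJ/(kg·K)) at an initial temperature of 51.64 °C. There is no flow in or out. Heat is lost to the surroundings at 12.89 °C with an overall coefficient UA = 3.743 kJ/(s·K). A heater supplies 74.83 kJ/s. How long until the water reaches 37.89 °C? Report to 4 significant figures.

1370 s

Lumped-capacitance energy balance: M c_p dT/dt = UA(T_amb − T) + Q̇.
τ = M c_p/UA = 1037.56 s; T_ss = T_amb + Q̇/UA = 12.89 + 74.83/3.743 = 32.8820 °C.
T(t) = T_ss + (T₀ − T_ss)e^(−t/τ); set T = 37.89:
t = −τ ln[(T − T_ss)/(T₀ − T_ss)] = −1037.56 · ln(0.266980) = 1370.18 s.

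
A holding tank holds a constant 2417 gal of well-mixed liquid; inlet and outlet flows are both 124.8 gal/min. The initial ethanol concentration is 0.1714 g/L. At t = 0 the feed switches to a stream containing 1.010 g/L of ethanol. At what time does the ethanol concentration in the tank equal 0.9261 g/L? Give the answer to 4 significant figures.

Species balance: V dC/dt = Q(C_in − C) ⇒ τ = V/Q = 19.3670 min.
C(t) = C_in + (C₀ − C_in) e^(−t/τ). Set C = 0.9261 and solve for t:
e^(−t/τ) = (C − C_in)/(C₀ − C_in) = (0.9261 − 1.010)/(0.1714 − 1.010) = 0.100048
t = −τ ln(…) = 19.3670 × 2.30211 = 44.5849 min.

44.58 min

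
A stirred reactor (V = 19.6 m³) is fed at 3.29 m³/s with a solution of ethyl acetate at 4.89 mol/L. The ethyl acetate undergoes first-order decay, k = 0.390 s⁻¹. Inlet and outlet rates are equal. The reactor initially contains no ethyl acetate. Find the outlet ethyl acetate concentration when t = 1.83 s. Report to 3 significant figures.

Species balance: V dC/dt = Q C_in − Q C − k V C.
This is linear with rate a = Q/V + k = 0.55786 s⁻¹.
C_ss = Q C_in/(Q + kV) = 1.4714 mol/L; C(t) = C_ss + (C₀ − C_ss) e^(−a t).
C(1.83) = 1.4714 + (-1.4714)·e^(−0.55786·1.83) = 1.4714 + (-1.4714)·0.36028 = 0.94128 mol/L.

0.941 mol/L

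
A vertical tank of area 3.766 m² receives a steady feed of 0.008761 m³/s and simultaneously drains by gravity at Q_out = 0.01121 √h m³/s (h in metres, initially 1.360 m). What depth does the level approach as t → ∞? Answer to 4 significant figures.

0.6108 m

Volume balance on the tank: A dh/dt = Q_in − 0.01121 √h. At steady state dh/dt = 0:
Q_in = 0.01121 √h_ss ⇒ √h_ss = 0.008761/0.01121 = 0.781534.
h_ss = 0.781534² = 0.610796 m. (Since h₀ = 1.360 m > h_ss, the level will fall toward this value.)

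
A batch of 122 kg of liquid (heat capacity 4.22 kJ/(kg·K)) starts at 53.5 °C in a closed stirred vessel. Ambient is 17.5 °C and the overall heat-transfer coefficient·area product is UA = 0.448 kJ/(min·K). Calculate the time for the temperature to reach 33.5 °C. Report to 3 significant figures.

932 min

M c_p dT/dt = −UA(T − T_amb).
τ = M c_p/UA = 1149.2 min; T_ss = T_amb = 17.500 °C.
T(t) = T_ss + (T₀ − T_ss)e^(−t/τ); set T = 33.5:
t = −τ ln[(T − T_ss)/(T₀ − T_ss)] = −1149.2 · ln(0.44444) = 931.92 min.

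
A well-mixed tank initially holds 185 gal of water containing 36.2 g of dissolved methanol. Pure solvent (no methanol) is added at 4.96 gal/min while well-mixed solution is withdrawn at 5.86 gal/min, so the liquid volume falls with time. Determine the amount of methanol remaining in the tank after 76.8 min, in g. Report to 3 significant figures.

Let m(t) be the amount of methanol. Volume: V(t) = V₀ + (Q_in − Q_out) t = 185 − 0.90000 t; V(76.8) = 115.88 gal.
Species balance (pure solvent in): dm/dt = −Q_out · m/V(t).
dm/m = −Q_out dt/(V₀ − 0.90000 t); integrating gives ln(m/m₀) = −(Q_out/(Q_in−Q_out)) ln(V/V₀).
m = m₀ (V₀/V)^(Q_out/(Q_in−Q_out)) = 36.2 × (185/115.88)^(-6.5111) = 1.7214 g.

1.72 g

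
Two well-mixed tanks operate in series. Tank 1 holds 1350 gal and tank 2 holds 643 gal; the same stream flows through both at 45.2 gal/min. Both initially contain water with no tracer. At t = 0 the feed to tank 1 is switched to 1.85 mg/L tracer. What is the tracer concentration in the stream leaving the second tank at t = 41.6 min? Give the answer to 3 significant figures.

1.06 mg/L

Species balance on tank i: dCᵢ/dt = (Cᵢ₋₁ − Cᵢ)/τᵢ with τᵢ = Vᵢ/Q.
τ₁ = 1350/45.2 = 29.867 min; τ₂ = 643/45.2 = 14.226 min.
Tank 1: C₁ = C_in(1 − e^(−t/τ₁)). Tank 2 (τ₁ ≠ τ₂): C₂ = C_in[1 − (τ₁ e^(−t/τ₁) − τ₂ e^(−t/τ₂))/(τ₁ − τ₂)].
At t = 41.6: e^(−t/τ₁) = 0.24837, e^(−t/τ₂) = 0.053703.
C₂ = 1.85·[1 − (29.867·0.24837 − 14.226·0.053703)/(15.642)] = 1.85·0.57458 = 1.0630 mg/L.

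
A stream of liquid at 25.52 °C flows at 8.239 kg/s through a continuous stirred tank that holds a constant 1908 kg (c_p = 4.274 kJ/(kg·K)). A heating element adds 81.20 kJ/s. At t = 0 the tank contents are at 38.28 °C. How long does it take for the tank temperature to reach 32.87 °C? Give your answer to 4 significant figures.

168.8 s

M c_p dT/dt = ṁ c_p (T_in − T) + Q̇.
τ = M/ṁ = 231.582 s; T_ss = T_in + Q̇/(ṁ c_p) = 27.8259 °C.
T(t) = T_ss + (T₀ − T_ss) e^(−t/τ). Set T = 32.87:
e^(−t/τ) = (32.87 − 27.8259)/(38.28 − 27.8259) = 0.482498
t = −231.582 · ln(0.482498) = 168.772 s.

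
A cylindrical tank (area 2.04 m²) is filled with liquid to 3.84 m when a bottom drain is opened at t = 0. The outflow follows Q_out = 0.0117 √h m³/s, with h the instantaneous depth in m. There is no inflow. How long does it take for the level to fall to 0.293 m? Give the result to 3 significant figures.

Mass balance (ρ constant): A dh/dt = −0.0117 √h.
This is separable: 2 d(√h)/dt = −0.0117/A, so √h = √h₀ − (0.0117/(2A)) t.
t = 2A(√h₀ − √h)/0.0117 = 2·2.04·(√3.84 − √0.293)/0.0117
  = 4.0800 × (1.9596 − 0.54129) / 0.0117 = 494.59 s.

495 s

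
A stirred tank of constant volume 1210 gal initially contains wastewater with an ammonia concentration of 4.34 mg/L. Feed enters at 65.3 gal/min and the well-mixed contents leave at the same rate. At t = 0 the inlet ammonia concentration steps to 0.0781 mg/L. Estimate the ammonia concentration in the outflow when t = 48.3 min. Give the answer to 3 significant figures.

Accumulation = in − out for the solute gives V dC/dt = Q(C_in − C).
So dC/dt = (C_in − C)/τ with τ = V/Q = 1210/65.3 = 18.530 min.
Integrating: C(t) = C_in + (C₀ − C_in) e^(−t/τ).
C(48.3) = 0.0781 + (4.34 − 0.0781)·e^(−48.3/18.530) = 0.0781 + (4.2619)·0.073785 = 0.39256 mg/L.

0.393 mg/L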